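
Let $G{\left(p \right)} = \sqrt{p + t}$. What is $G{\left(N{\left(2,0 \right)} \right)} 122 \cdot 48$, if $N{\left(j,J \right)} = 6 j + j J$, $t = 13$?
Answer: $29280$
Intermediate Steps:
$N{\left(j,J \right)} = 6 j + J j$
$G{\left(p \right)} = \sqrt{13 + p}$ ($G{\left(p \right)} = \sqrt{p + 13} = \sqrt{13 + p}$)
$G{\left(N{\left(2,0 \right)} \right)} 122 \cdot 48 = \sqrt{13 + 2 \left(6 + 0\right)} 122 \cdot 48 = \sqrt{13 + 2 \cdot 6} \cdot 122 \cdot 48 = \sqrt{13 + 12} \cdot 122 \cdot 48 = \sqrt{25} \cdot 122 \cdot 48 = 5 \cdot 122 \cdot 48 = 610 \cdot 48 = 29280$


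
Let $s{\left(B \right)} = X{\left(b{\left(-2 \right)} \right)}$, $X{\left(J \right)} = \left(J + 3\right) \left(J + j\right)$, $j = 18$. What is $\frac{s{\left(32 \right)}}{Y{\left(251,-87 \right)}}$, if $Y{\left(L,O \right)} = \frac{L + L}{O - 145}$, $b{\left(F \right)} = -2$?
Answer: $- \frac{1856}{251} \approx -7.3944$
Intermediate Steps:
$X{\left(J \right)} = \left(3 + J\right) \left(18 + J\right)$ ($X{\left(J \right)} = \left(J + 3\right) \left(J + 18\right) = \left(3 + J\right) \left(18 + J\right)$)
$s{\left(B \right)} = 16$ ($s{\left(B \right)} = 54 + \left(-2\right)^{2} + 21 \left(-2\right) = 54 + 4 - 42 = 16$)
$Y{\left(L,O \right)} = \frac{2 L}{-145 + O}$
$\frac{s{\left(32 \right)}}{Y{\left(251,-87 \right)}} = \frac{16}{2 \cdot 251 \frac{1}{-145 - 87}} = \frac{16}{2 \cdot 251 \frac{1}{-232}} = \frac{16}{2 \cdot 251 \left(- \frac{1}{232}\right)} = \frac{16}{- \frac{251}{116}} = 16 \left(- \frac{116}{251}\right) = - \frac{1856}{251}$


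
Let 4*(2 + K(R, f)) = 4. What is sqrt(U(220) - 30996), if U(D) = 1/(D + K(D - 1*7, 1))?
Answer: I*sqrt(1486598937)/219 ≈ 176.06*I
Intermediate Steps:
K(R, f) = -1 (K(R, f) = -2 + (1/4)*4 = -2 + 1 = -1)
U(D) = 1/(-1 + D) (U(D) = 1/(D - 1) = 1/(-1 + D))
sqrt(U(220) - 30996) = sqrt(1/(-1 + 220) - 30996) = sqrt(1/219 - 30996) = sqrt(-6788123/219) = I*sqrt(1486598937)/219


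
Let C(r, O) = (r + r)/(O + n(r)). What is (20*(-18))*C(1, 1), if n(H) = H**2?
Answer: -360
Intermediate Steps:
C(r, O) = 2*r/(O + r**2) (C(r, O) = (r + r)/(O + r**2) = (2*r)/(O + r**2) = 2*r/(O + r**2))
(20*(-18))*C(1, 1) = (20*(-18))*(2*1/(1 + 1**2)) = -720/(1 + 1) = -720/2 = -360*1 = -360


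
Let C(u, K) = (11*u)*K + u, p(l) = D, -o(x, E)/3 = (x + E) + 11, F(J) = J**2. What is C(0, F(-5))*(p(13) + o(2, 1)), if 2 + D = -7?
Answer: 0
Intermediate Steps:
D = -9 (D = -2 - 7 = -9)
o(x, E) = -33 - 3*E - 3*x (o(x, E) = -3*((x + E) + 11) = -3*((E + x) + 11) = -3*(11 + E + x) = -33 - 3*E - 3*x)
p(l) = -9
C(u, K) = u + 11*K*u (C(u, K) = 11*K*u + u = u + 11*K*u)
C(0, F(-5))*(p(13) + o(2, 1)) = (0*(1 + 11*(-5)**2))*(-9 + (-33 - 3*1 - 3*2)) = (0*(1 + 11*25))*(-9 + (-33 - 3 - 6)) = (0*(1 + 275))*(-9 - 42) = (0*276)*(-51) = 0*(-51) = 0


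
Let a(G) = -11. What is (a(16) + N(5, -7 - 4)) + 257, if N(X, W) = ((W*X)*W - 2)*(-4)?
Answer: -2166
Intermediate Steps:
N(X, W) = 8 - 4*X*W**2 (N(X, W) = (X*W**2 - 2)*(-4) = (-2 + X*W**2)*(-4) = 8 - 4*X*W**2)
(a(16) + N(5, -7 - 4)) + 257 = (-11 + (8 - 4*5*(-7 - 4)**2)) + 257 = (-11 + (8 - 4*5*(-11)**2)) + 257 = (-11 + (8 - 4*5*121)) + 257 = (-11 + (8 - 2420)) + 257 = (-11 - 2412) + 257 = -2423 + 257 = -2166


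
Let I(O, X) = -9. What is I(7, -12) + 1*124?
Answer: 115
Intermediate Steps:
I(7, -12) + 1*124 = -9 + 1*124 = -9 + 124 = 115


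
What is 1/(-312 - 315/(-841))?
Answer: -841/262077 ≈ -0.0032090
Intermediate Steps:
1/(-312 - 315/(-841)) = 1/(-312 - 315*(-1/841)) = 1/(-312 + 315/841) = 1/(-262077/841) = -841/262077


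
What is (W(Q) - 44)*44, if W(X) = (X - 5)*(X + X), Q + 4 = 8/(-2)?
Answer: 7216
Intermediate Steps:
Q = -8 (Q = -4 + 8/(-2) = -4 + 8*(-½) = -4 - 4 = -8)
W(X) = 2*X*(-5 + X) (W(X) = (-5 + X)*(2*X) = 2*X*(-5 + X))
(W(Q) - 44)*44 = (2*(-8)*(-5 - 8) - 44)*44 = (2*(-8)*(-13) - 44)*44 = (208 - 44)*44 = 164*44 = 7216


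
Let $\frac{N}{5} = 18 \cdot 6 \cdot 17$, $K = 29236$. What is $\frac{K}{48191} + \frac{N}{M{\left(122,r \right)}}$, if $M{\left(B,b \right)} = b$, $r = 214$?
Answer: $\frac{224324942}{5156437} \approx 43.504$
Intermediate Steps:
$N = 9180$ ($N = 5 \cdot 18 \cdot 6 \cdot 17 = 5 \cdot 108 \cdot 17 = 5 \cdot 1836 = 9180$)
$\frac{K}{48191} + \frac{N}{M{\left(122,r \right)}} = \frac{29236}{48191} + \frac{9180}{214} = 29236 \cdot \frac{1}{48191} + 9180 \cdot \frac{1}{214} = \frac{29236}{48191} + \frac{4590}{107} = \frac{224324942}{5156437}$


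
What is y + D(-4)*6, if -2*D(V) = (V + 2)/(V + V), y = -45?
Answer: -183/4 ≈ -45.750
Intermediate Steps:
D(V) = -(2 + V)/(4*V) (D(V) = -(V + 2)/(2*(V + V)) = -(2 + V)/(2*(2*V)) = -(2 + V)*1/(2*V)/2 = -(2 + V)/(4*V))
y + D(-4)*6 = -45 + ((¼)*(-2 - 1*(-4))/(-4))*6 = -45 + ((¼)*(-¼)*(-2 + 4))*6 = -45 + ((¼)*(-¼)*2)*6 = -45 - ⅛*6 = -45 - ¾ = -183/4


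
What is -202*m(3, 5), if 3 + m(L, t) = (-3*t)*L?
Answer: 9696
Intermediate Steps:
m(L, t) = -3 - 3*L*t (m(L, t) = -3 + (-3*t)*L = -3 - 3*L*t)
-202*m(3, 5) = -202*(-3 - 3*3*5) = -202*(-3 - 45) = -202*(-48) = 9696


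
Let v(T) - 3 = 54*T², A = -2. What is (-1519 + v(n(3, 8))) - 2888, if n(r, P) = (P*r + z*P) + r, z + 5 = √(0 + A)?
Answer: -2190 - 11232*I*√2 ≈ -2190.0 - 15884.0*I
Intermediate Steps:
z = -5 + I*√2 (z = -5 + √(0 - 2) = -5 + √(-2) = -5 + I*√2 ≈ -5.0 + 1.4142*I)
n(r, P) = r + P*r + P*(-5 + I*√2) (n(r, P) = (P*r + (-5 + I*√2)*P) + r = (P*r + P*(-5 + I*√2)) + r = r + P*r + P*(-5 + I*√2))
v(T) = 3 + 54*T²
(-1519 + v(n(3, 8))) - 2888 = (-1519 + (3 + 54*(3 + 8*3 - 1*8*(5 - I*√2))²)) - 2888 = (-1519 + (3 + 54*(3 + 24 + (-40 + 8*I*√2))²)) - 2888 = (-1519 + (3 + 54*(-13 + 8*I*√2)²)) - 2888 = (-1516 + 54*(-13 + 8*I*√2)²) - 2888 = -4404 + 54*(-13 + 8*I*√2)²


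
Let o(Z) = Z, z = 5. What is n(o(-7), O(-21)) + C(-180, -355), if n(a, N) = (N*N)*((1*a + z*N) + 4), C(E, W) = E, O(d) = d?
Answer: -47808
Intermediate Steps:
n(a, N) = N**2*(4 + a + 5*N) (n(a, N) = (N*N)*((1*a + 5*N) + 4) = N**2*((a + 5*N) + 4) = N**2*(4 + a + 5*N))
n(o(-7), O(-21)) + C(-180, -355) = (-21)**2*(4 - 7 + 5*(-21)) - 180 = 441*(4 - 7 - 105) - 180 = 441*(-108) - 180 = -47628 - 180 = -47808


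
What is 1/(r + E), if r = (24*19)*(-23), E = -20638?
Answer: -1/31126 ≈ -3.2127e-5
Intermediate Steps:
r = -10488 (r = 456*(-23) = -10488)
1/(r + E) = 1/(-10488 - 20638) = 1/(-31126) = -1/31126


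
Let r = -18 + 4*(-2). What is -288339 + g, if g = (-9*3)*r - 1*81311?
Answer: -368948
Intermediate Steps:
r = -26 (r = -18 - 8 = -26)
g = -80609 (g = -9*3*(-26) - 1*81311 = -27*(-26) - 81311 = 702 - 81311 = -80609)
-288339 + g = -288339 - 80609 = -368948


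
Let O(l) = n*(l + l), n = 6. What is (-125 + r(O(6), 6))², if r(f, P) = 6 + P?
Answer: 12769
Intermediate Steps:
O(l) = 12*l (O(l) = 6*(l + l) = 6*(2*l) = 12*l)
(-125 + r(O(6), 6))² = (-125 + (6 + 6))² = (-125 + 12)² = (-113)² = 12769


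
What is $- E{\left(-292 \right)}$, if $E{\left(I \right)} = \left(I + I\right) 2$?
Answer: $1168$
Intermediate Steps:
$E{\left(I \right)} = 4 I$ ($E{\left(I \right)} = 2 I 2 = 4 I$)
$- E{\left(-292 \right)} = - 4 \left(-292\right) = \left(-1\right) \left(-1168\right) = 1168$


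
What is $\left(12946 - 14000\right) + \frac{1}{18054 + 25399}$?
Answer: $- \frac{45799461}{43453} \approx -1054.0$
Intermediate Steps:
$\left(12946 - 14000\right) + \frac{1}{18054 + 25399} = -1054 + \frac{1}{43453} = - \frac{45799461}{43453}$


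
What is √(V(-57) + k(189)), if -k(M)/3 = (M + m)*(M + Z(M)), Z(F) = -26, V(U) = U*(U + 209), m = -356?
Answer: 3*√8111 ≈ 270.18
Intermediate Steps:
V(U) = U*(209 + U)
k(M) = -3*(-356 + M)*(-26 + M) (k(M) = -3*(M - 356)*(M - 26) = -3*(-356 + M)*(-26 + M))
√(V(-57) + k(189)) = √(-57*(209 - 57) + (-27768 - 3*189² + 1146*189)) = √(-57*152 + (-27768 - 3*35721 + 216594)) = √(-8664 + (-27768 - 107163 + 216594)) = √(-8664 + 81663) = √72999 = 3*√8111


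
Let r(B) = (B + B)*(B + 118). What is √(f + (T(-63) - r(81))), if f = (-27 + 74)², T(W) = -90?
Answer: I*√30119 ≈ 173.55*I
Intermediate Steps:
r(B) = 2*B*(118 + B) (r(B) = (2*B)*(118 + B) = 2*B*(118 + B))
f = 2209 (f = 47² = 2209)
√(f + (T(-63) - r(81))) = √(2209 + (-90 - 2*81*(118 + 81))) = √(2209 + (-90 - 2*81*199)) = √(2209 + (-90 - 1*32238)) = √(2209 + (-90 - 32238)) = √(2209 - 32328) = √(-30119) = I*√30119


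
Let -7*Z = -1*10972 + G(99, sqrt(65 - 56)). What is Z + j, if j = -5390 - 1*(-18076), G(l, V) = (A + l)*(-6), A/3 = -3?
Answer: 100314/7 ≈ 14331.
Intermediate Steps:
A = -9 (A = 3*(-3) = -9)
G(l, V) = 54 - 6*l (G(l, V) = (-9 + l)*(-6) = 54 - 6*l)
Z = 11512/7 (Z = -(-1*10972 + (54 - 6*99))/7 = -(-10972 + (54 - 594))/7 = -(-10972 - 540)/7 = -1/7*(-11512) = 11512/7 ≈ 1644.6)
j = 12686 (j = -5390 + 18076 = 12686)
Z + j = 11512/7 + 12686 = 100314/7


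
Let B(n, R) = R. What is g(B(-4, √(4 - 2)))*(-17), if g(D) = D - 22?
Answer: 374 - 17*√2 ≈ 349.96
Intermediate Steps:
g(D) = -22 + D
g(B(-4, √(4 - 2)))*(-17) = (-22 + √(4 - 2))*(-17) = (-22 + √2)*(-17) = 374 - 17*√2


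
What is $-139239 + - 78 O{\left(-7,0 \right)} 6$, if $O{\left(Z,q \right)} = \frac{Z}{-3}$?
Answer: $-140331$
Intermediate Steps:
$O{\left(Z,q \right)} = - \frac{Z}{3}$ ($O{\left(Z,q \right)} = Z \left(- \frac{1}{3}\right) = - \frac{Z}{3}$)
$-139239 + - 78 O{\left(-7,0 \right)} 6 = -139239 + - 78 \left(\left(- \frac{1}{3}\right) \left(-7\right)\right) 6 = -139239 + \left(-78\right) \frac{7}{3} \cdot 6 = -139239 - 1092 = -140331$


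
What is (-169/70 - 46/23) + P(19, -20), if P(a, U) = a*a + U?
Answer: 23561/70 ≈ 336.59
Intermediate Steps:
P(a, U) = U + a² (P(a, U) = a² + U = U + a²)
(-169/70 - 46/23) + P(19, -20) = (-169/70 - 46/23) + (-20 + 19²) = (-169*1/70 - 46*1/23) + (-20 + 361) = (-169/70 - 2) + 341 = -309/70 + 341 = 23561/70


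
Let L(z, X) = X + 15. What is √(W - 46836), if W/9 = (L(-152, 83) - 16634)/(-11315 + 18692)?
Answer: 6*I*√7870120483/2459 ≈ 216.46*I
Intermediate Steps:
L(z, X) = 15 + X
W = -49608/2459 (W = 9*(((15 + 83) - 16634)/(-11315 + 18692)) = 9*((98 - 16634)/7377) = 9*(-16536*1/7377) = 9*(-5512/2459) = -49608/2459 ≈ -20.174)
√(W - 46836) = √(-49608/2459 - 46836) = √(-115219332/2459) = 6*I*√7870120483/2459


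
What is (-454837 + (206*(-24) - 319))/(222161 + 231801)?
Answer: -230050/226981 ≈ -1.0135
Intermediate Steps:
(-454837 + (206*(-24) - 319))/(222161 + 231801) = (-454837 + (-4944 - 319))/453962 = (-454837 - 5263)*(1/453962) = -460100*1/453962 = -230050/226981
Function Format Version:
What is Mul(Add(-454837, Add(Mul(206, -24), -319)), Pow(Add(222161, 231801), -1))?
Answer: Rational(-230050, 226981) ≈ -1.0135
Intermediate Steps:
Mul(Add(-454837, Add(Mul(206, -24), -319)), Pow(Add(222161, 231801), -1)) = Mul(Add(-454837, Add(-4944, -319)), Pow(453962, -1)) = Mul(Add(-454837, -5263), Rational(1, 453962)) = Mul(-460100, Rational(1, 453962)) = Rational(-230050, 226981)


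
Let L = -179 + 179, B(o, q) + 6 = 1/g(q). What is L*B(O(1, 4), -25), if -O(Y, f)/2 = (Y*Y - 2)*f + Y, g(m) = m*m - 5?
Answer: 0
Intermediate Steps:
g(m) = -5 + m² (g(m) = m² - 5 = -5 + m²)
O(Y, f) = -2*Y - 2*f*(-2 + Y²) (O(Y, f) = -2*((Y*Y - 2)*f + Y) = -2*((Y² - 2)*f + Y) = -2*((-2 + Y²)*f + Y) = -2*(f*(-2 + Y²) + Y) = -2*(Y + f*(-2 + Y²)) = -2*Y - 2*f*(-2 + Y²))
B(o, q) = -6 + 1/(-5 + q²)
L = 0
L*B(O(1, 4), -25) = 0*((31 - 6*(-25)²)/(-5 + (-25)²)) = 0*((31 - 6*625)/(-5 + 625)) = 0*((31 - 3750)/620) = 0*((1/620)*(-3719)) = 0*(-3719/620) = 0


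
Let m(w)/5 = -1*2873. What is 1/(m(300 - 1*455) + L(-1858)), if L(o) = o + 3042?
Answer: -1/13181 ≈ -7.5867e-5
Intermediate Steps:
m(w) = -14365 (m(w) = 5*(-1*2873) = 5*(-2873) = -14365)
L(o) = 3042 + o
1/(m(300 - 1*455) + L(-1858)) = 1/(-14365 + (3042 - 1858)) = 1/(-14365 + 1184) = 1/(-13181) = -1/13181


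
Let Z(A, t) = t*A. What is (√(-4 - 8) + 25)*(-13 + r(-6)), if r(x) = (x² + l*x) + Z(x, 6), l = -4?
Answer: 275 + 22*I*√3 ≈ 275.0 + 38.105*I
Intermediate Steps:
Z(A, t) = A*t
r(x) = x² + 2*x (r(x) = (x² - 4*x) + x*6 = (x² - 4*x) + 6*x = x² + 2*x)
(√(-4 - 8) + 25)*(-13 + r(-6)) = (√(-4 - 8) + 25)*(-13 - 6*(2 - 6)) = (√(-12) + 25)*(-13 - 6*(-4)) = (2*I*√3 + 25)*(-13 + 24) = (25 + 2*I*√3)*11 = 275 + 22*I*√3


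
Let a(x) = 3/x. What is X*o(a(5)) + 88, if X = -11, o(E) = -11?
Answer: 209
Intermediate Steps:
X*o(a(5)) + 88 = -11*(-11) + 88 = 121 + 88 = 209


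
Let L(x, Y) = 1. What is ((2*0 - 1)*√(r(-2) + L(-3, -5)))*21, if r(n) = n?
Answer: -21*I ≈ -21.0*I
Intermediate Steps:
((2*0 - 1)*√(r(-2) + L(-3, -5)))*21 = ((2*0 - 1)*√(-2 + 1))*21 = ((0 - 1)*√(-1))*21 = -I*21 = -21*I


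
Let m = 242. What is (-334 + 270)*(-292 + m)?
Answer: 3200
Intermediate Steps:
(-334 + 270)*(-292 + m) = (-334 + 270)*(-292 + 242) = -64*(-50) = 3200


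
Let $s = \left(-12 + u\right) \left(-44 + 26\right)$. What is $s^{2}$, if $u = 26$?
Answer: $63504$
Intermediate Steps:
$s = -252$ ($s = \left(-12 + 26\right) \left(-44 + 26\right) = 14 \left(-18\right) = -252$)
$s^{2} = \left(-252\right)^{2} = 63504$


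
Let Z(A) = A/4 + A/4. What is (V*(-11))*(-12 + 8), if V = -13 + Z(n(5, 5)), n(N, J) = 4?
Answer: -484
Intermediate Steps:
Z(A) = A/2 (Z(A) = A*(1/4) + A*(1/4) = A/4 + A/4 = A/2)
V = -11 (V = -13 + (1/2)*4 = -13 + 2 = -11)
(V*(-11))*(-12 + 8) = (-11*(-11))*(-12 + 8) = 121*(-4) = -484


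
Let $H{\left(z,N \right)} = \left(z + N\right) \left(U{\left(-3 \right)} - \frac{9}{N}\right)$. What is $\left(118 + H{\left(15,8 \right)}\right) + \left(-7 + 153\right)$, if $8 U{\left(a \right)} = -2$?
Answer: $\frac{1859}{8} \approx 232.38$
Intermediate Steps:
$U{\left(a \right)} = - \frac{1}{4}$ ($U{\left(a \right)} = \frac{1}{8} \left(-2\right) = - \frac{1}{4}$)
$H{\left(z,N \right)} = \left(- \frac{1}{4} - \frac{9}{N}\right) \left(N + z\right)$ ($H{\left(z,N \right)} = \left(z + N\right) \left(- \frac{1}{4} - \frac{9}{N}\right) = \left(N + z\right) \left(- \frac{1}{4} - \frac{9}{N}\right) = \left(- \frac{1}{4} - \frac{9}{N}\right) \left(N + z\right)$)
$\left(118 + H{\left(15,8 \right)}\right) + \left(-7 + 153\right) = \left(118 + \frac{\left(-36\right) 15 + 8 \left(-36 - 8 - 15\right)}{4 \cdot 8}\right) + \left(-7 + 153\right) = \left(118 + \frac{1}{4} \cdot \frac{1}{8} \left(-540 + 8 \left(-36 - 8 - 15\right)\right)\right) + 146 = \left(118 + \frac{1}{4} \cdot \frac{1}{8} \left(-540 + 8 \left(-59\right)\right)\right) + 146 = \left(118 + \frac{1}{4} \cdot \frac{1}{8} \left(-540 - 472\right)\right) + 146 = \left(118 + \frac{1}{4} \cdot \frac{1}{8} \left(-1012\right)\right) + 146 = \left(118 - \frac{253}{8}\right) + 146 = \frac{691}{8} + 146 = \frac{1859}{8}$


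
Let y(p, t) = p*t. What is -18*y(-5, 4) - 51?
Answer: 309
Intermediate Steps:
-18*y(-5, 4) - 51 = -(-90)*4 - 51 = -18*(-20) - 51 = 360 - 51 = 309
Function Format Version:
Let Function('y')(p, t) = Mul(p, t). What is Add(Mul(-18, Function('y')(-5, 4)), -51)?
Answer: 309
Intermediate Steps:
Add(Mul(-18, Function('y')(-5, 4)), -51) = Add(Mul(-18, Mul(-5, 4)), -51) = Add(Mul(-18, -20), -51) = Add(360, -51) = 309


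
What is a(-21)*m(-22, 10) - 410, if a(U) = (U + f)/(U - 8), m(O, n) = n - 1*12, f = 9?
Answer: -11914/29 ≈ -410.83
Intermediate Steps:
m(O, n) = -12 + n (m(O, n) = n - 12 = -12 + n)
a(U) = (9 + U)/(-8 + U) (a(U) = (U + 9)/(U - 8) = (9 + U)/(-8 + U))
a(-21)*m(-22, 10) - 410 = ((9 - 21)/(-8 - 21))*(-12 + 10) - 410 = (-12/(-29))*(-2) - 410 = -1/29*(-12)*(-2) - 410 = (12/29)*(-2) - 410 = -24/29 - 410 = -11914/29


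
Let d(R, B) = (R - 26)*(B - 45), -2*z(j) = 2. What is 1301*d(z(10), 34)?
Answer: 386397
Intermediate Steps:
z(j) = -1 (z(j) = -½*2 = -1)
d(R, B) = (-45 + B)*(-26 + R) (d(R, B) = (-26 + R)*(-45 + B) = (-45 + B)*(-26 + R))
1301*d(z(10), 34) = 1301*(1170 - 45*(-1) - 26*34 + 34*(-1)) = 1301*(1170 + 45 - 884 - 34) = 1301*297 = 386397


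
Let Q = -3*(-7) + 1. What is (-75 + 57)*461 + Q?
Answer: -8276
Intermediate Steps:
Q = 22 (Q = 21 + 1 = 22)
(-75 + 57)*461 + Q = (-75 + 57)*461 + 22 = -18*461 + 22 = -8298 + 22 = -8276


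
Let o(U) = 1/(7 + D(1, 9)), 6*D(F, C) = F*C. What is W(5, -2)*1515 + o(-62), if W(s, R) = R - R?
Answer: 2/17 ≈ 0.11765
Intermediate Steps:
D(F, C) = C*F/6 (D(F, C) = (F*C)/6 = (C*F)/6 = C*F/6)
W(s, R) = 0
o(U) = 2/17 (o(U) = 1/(7 + (⅙)*9*1) = 1/(7 + 3/2) = 1/(17/2) = 2/17)
W(5, -2)*1515 + o(-62) = 0*1515 + 2/17 = 0 + 2/17 = 2/17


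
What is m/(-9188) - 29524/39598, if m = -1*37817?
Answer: 613105527/181913212 ≈ 3.3703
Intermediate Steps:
m = -37817
m/(-9188) - 29524/39598 = -37817/(-9188) - 29524/39598 = -37817*(-1/9188) - 29524*1/39598 = 37817/9188 - 14762/19799 = 613105527/181913212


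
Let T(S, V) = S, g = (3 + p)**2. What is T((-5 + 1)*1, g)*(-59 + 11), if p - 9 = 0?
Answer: 192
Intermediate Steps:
p = 9 (p = 9 + 0 = 9)
g = 144 (g = (3 + 9)**2 = 12**2 = 144)
T((-5 + 1)*1, g)*(-59 + 11) = ((-5 + 1)*1)*(-59 + 11) = -4*1*(-48) = -4*(-48) = 192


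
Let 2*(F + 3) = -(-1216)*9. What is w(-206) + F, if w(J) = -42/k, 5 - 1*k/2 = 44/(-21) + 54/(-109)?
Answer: 94975806/17375 ≈ 5466.2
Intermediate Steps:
k = 34750/2289 (k = 10 - 2*(44/(-21) + 54/(-109)) = 10 - 2*(44*(-1/21) + 54*(-1/109)) = 10 - 2*(-44/21 - 54/109) = 10 - 2*(-5930/2289) = 10 + 11860/2289 = 34750/2289 ≈ 15.181)
w(J) = -48069/17375 (w(J) = -42/34750/2289 = -42*2289/34750 = -48069/17375)
F = 5469 (F = -3 + (-(-1216)*9)/2 = -3 + (-76*(-144))/2 = -3 + (½)*10944 = -3 + 5472 = 5469)
w(-206) + F = -48069/17375 + 5469 = 94975806/17375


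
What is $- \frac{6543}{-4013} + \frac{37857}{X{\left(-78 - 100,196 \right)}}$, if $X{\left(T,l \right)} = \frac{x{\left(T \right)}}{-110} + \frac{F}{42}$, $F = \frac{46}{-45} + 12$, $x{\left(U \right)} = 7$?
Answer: $\frac{3158446629663}{16497443} \approx 1.9145 \cdot 10^{5}$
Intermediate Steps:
$F = \frac{494}{45}$ ($F = 46 \left(- \frac{1}{45}\right) + 12 = - \frac{46}{45} + 12 = \frac{494}{45} \approx 10.978$)
$X{\left(T,l \right)} = \frac{4111}{20790}$ ($X{\left(T,l \right)} = \frac{7}{-110} + \frac{494}{45 \cdot 42} = 7 \left(- \frac{1}{110}\right) + \frac{494}{45} \cdot \frac{1}{42} = - \frac{7}{110} + \frac{247}{945} = \frac{4111}{20790}$)
$- \frac{6543}{-4013} + \frac{37857}{X{\left(-78 - 100,196 \right)}} = - \frac{6543}{-4013} + \frac{37857}{\frac{4111}{20790}} = \left(-6543\right) \left(- \frac{1}{4013}\right) + 37857 \cdot \frac{20790}{4111} = \frac{6543}{4013} + \frac{787047030}{4111} = \frac{3158446629663}{16497443}$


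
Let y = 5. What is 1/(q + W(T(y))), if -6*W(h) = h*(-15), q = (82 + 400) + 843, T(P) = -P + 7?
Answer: 1/1330 ≈ 0.00075188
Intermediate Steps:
T(P) = 7 - P
q = 1325 (q = 482 + 843 = 1325)
W(h) = 5*h/2 (W(h) = -h*(-15)/6 = -(-5)*h/2 = 5*h/2)
1/(q + W(T(y))) = 1/(1325 + 5*(7 - 1*5)/2) = 1/(1325 + 5*(7 - 5)/2) = 1/(1325 + (5/2)*2) = 1/(1325 + 5) = 1/1330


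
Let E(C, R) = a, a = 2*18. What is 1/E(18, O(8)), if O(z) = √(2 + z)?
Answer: 1/36 ≈ 0.027778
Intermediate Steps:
a = 36
E(C, R) = 36
1/E(18, O(8)) = 1/36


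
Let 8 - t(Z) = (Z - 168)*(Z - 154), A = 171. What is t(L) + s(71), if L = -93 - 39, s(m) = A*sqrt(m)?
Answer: -85792 + 171*sqrt(71) ≈ -84351.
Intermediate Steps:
s(m) = 171*sqrt(m)
L = -132
t(Z) = 8 - (-168 + Z)*(-154 + Z) (t(Z) = 8 - (Z - 168)*(Z - 154) = 8 - (-168 + Z)*(-154 + Z))
t(L) + s(71) = (-25864 - 1*(-132)**2 + 322*(-132)) + 171*sqrt(71) = (-25864 - 1*17424 - 42504) + 171*sqrt(71) = (-25864 - 17424 - 42504) + 171*sqrt(71) = -85792 + 171*sqrt(71)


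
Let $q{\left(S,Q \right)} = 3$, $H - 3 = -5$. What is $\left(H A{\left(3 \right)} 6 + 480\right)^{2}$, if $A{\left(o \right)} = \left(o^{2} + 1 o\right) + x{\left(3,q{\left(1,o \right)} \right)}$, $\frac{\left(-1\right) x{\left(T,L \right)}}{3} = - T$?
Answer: $51984$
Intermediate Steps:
$H = -2$ ($H = 3 - 5 = -2$)
$x{\left(T,L \right)} = 3 T$ ($x{\left(T,L \right)} = - 3 \left(- T\right) = 3 T$)
$A{\left(o \right)} = 9 + o + o^{2}$ ($A{\left(o \right)} = \left(o^{2} + 1 o\right) + 3 \cdot 3 = \left(o^{2} + o\right) + 9 = \left(o + o^{2}\right) + 9 = 9 + o + o^{2}$)
$\left(H A{\left(3 \right)} 6 + 480\right)^{2} = \left(- 2 \left(9 + 3 + 3^{2}\right) 6 + 480\right)^{2} = \left(- 2 \left(9 + 3 + 9\right) 6 + 480\right)^{2} = \left(\left(-2\right) 21 \cdot 6 + 480\right)^{2} = \left(\left(-42\right) 6 + 480\right)^{2} = \left(-252 + 480\right)^{2} = 228^{2} = 51984$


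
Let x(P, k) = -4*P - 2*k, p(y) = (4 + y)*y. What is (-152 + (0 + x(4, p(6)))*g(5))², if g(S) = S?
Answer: 692224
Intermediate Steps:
p(y) = y*(4 + y)
(-152 + (0 + x(4, p(6)))*g(5))² = (-152 + (0 + (-4*4 - 12*(4 + 6)))*5)² = (-152 + (0 + (-16 - 12*10))*5)² = (-152 + (0 + (-16 - 2*60))*5)² = (-152 + (0 + (-16 - 120))*5)² = (-152 + (0 - 136)*5)² = (-152 - 136*5)² = (-152 - 680)² = (-832)² = 692224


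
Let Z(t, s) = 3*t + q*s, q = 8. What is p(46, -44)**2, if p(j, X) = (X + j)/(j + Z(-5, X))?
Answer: 4/103041 ≈ 3.8820e-5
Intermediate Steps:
Z(t, s) = 3*t + 8*s
p(j, X) = (X + j)/(-15 + j + 8*X) (p(j, X) = (X + j)/(j + (3*(-5) + 8*X)) = (X + j)/(j + (-15 + 8*X)) = (X + j)/(-15 + j + 8*X))
p(46, -44)**2 = ((-44 + 46)/(-15 + 46 + 8*(-44)))**2 = (2/(-15 + 46 - 352))**2 = (2/(-321))**2 = (-1/321*2)**2 = (-2/321)**2 = 4/103041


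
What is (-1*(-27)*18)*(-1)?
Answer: -486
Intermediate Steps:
(-1*(-27)*18)*(-1) = (27*18)*(-1) = 486*(-1) = -486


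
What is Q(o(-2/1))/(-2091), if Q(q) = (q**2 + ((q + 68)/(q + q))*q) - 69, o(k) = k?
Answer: 32/2091 ≈ 0.015304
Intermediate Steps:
Q(q) = -35 + q**2 + q/2 (Q(q) = (q**2 + ((68 + q)/((2*q)))*q) - 69 = (q**2 + ((68 + q)*(1/(2*q)))*q) - 69 = (q**2 + ((68 + q)/(2*q))*q) - 69 = (q**2 + (34 + q/2)) - 69 = (34 + q**2 + q/2) - 69 = -35 + q**2 + q/2)
Q(o(-2/1))/(-2091) = (-35 + (-2/1)**2 + (-2/1)/2)/(-2091) = (-35 + (-2*1)**2 + (-2*1)/2)*(-1/2091) = (-35 + (-2)**2 + (1/2)*(-2))*(-1/2091) = (-35 + 4 - 1)*(-1/2091) = -32*(-1/2091) = 32/2091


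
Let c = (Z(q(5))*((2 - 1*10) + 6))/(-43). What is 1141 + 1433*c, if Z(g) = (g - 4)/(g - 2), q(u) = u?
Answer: 150055/129 ≈ 1163.2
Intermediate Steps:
Z(g) = (-4 + g)/(-2 + g)
c = 2/129 (c = (((-4 + 5)/(-2 + 5))*((2 - 1*10) + 6))/(-43) = ((1/3)*((2 - 10) + 6))*(-1/43) = (((⅓)*1)*(-8 + 6))*(-1/43) = ((⅓)*(-2))*(-1/43) = -⅔*(-1/43) = 2/129 ≈ 0.015504)
1141 + 1433*c = 1141 + 1433*(2/129) = 1141 + 2866/129 = 150055/129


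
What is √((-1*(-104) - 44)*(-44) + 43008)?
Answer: 116*√3 ≈ 200.92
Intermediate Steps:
√((-1*(-104) - 44)*(-44) + 43008) = √((104 - 44)*(-44) + 43008) = √(60*(-44) + 43008) = √(-2640 + 43008) = √40368 = 116*√3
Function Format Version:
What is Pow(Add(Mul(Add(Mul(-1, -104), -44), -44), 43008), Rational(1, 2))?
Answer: Mul(116, Pow(3, Rational(1, 2))) ≈ 200.92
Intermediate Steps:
Pow(Add(Mul(Add(Mul(-1, -104), -44), -44), 43008), Rational(1, 2)) = Pow(Add(Mul(Add(104, -44), -44), 43008), Rational(1, 2)) = Pow(Add(Mul(60, -44), 43008), Rational(1, 2)) = Pow(Add(-2640, 43008), Rational(1, 2)) = Pow(40368, Rational(1, 2)) = Mul(116, Pow(3, Rational(1, 2)))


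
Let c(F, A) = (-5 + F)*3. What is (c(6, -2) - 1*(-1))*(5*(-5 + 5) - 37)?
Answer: -148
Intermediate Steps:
c(F, A) = -15 + 3*F
(c(6, -2) - 1*(-1))*(5*(-5 + 5) - 37) = ((-15 + 3*6) - 1*(-1))*(5*(-5 + 5) - 37) = ((-15 + 18) + 1)*(5*0 - 37) = (3 + 1)*(0 - 37) = 4*(-37) = -148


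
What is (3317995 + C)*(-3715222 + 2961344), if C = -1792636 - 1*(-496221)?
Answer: -1524024687240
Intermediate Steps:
C = -1296415 (C = -1792636 + 496221 = -1296415)
(3317995 + C)*(-3715222 + 2961344) = (3317995 - 1296415)*(-3715222 + 2961344) = 2021580*(-753878) = -1524024687240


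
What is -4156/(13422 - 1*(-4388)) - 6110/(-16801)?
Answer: 19497072/149612905 ≈ 0.13032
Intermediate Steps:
-4156/(13422 - 1*(-4388)) - 6110/(-16801) = -4156/(13422 + 4388) - 6110*(-1/16801) = -4156/17810 + 6110/16801 = -4156*1/17810 + 6110/16801 = -2078/8905 + 6110/16801 = 19497072/149612905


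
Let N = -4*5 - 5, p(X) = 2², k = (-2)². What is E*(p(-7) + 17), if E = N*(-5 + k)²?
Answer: -525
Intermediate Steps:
k = 4
p(X) = 4
N = -25 (N = -20 - 5 = -25)
E = -25 (E = -25*(-5 + 4)² = -25*(-1)² = -25*1 = -25)
E*(p(-7) + 17) = -25*(4 + 17) = -25*21 = -525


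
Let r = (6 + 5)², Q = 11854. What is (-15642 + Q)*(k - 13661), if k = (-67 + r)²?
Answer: 40702060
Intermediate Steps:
r = 121 (r = 11² = 121)
k = 2916 (k = (-67 + 121)² = 54² = 2916)
(-15642 + Q)*(k - 13661) = (-15642 + 11854)*(2916 - 13661) = -3788*(-10745) = 40702060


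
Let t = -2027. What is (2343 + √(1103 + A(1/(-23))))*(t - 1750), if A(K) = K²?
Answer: -8849511 - 90648*√1013/23 ≈ -8.9749e+6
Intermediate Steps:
(2343 + √(1103 + A(1/(-23))))*(t - 1750) = (2343 + √(1103 + (1/(-23))²))*(-2027 - 1750) = (2343 + √(1103 + (-1/23)²))*(-3777) = (2343 + √(1103 + 1/529))*(-3777) = (2343 + √(583488/529))*(-3777) = (2343 + 24*√1013/23)*(-3777) = -8849511 - 90648*√1013/23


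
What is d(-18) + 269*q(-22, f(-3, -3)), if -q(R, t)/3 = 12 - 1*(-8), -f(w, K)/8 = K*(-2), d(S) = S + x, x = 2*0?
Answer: -16158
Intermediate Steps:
x = 0
d(S) = S (d(S) = S + 0 = S)
f(w, K) = 16*K (f(w, K) = -8*K*(-2) = -(-16)*K = 16*K)
q(R, t) = -60 (q(R, t) = -3*(12 - 1*(-8)) = -3*(12 + 8) = -3*20 = -60)
d(-18) + 269*q(-22, f(-3, -3)) = -18 + 269*(-60) = -18 - 16140 = -16158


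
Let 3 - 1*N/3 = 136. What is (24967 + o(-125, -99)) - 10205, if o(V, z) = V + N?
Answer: 14238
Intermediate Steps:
N = -399 (N = 9 - 3*136 = 9 - 408 = -399)
o(V, z) = -399 + V (o(V, z) = V - 399 = -399 + V)
(24967 + o(-125, -99)) - 10205 = (24967 + (-399 - 125)) - 10205 = (24967 - 524) - 10205 = 24443 - 10205 = 14238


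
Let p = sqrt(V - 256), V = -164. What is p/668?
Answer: I*sqrt(105)/334 ≈ 0.030679*I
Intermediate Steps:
p = 2*I*sqrt(105) (p = sqrt(-164 - 256) = sqrt(-420) = 2*I*sqrt(105) ≈ 20.494*I)
p/668 = (2*I*sqrt(105))/668 = (2*I*sqrt(105))*(1/668) = I*sqrt(105)/334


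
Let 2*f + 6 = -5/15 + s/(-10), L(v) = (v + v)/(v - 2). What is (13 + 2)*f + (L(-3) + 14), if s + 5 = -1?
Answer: -139/5 ≈ -27.800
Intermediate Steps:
s = -6 (s = -5 - 1 = -6)
L(v) = 2*v/(-2 + v) (L(v) = (2*v)/(-2 + v) = 2*v/(-2 + v))
f = -43/15 (f = -3 + (-5/15 - 6/(-10))/2 = -3 + (-5*1/15 - 6*(-⅒))/2 = -3 + (-⅓ + ⅗)/2 = -3 + (½)*(4/15) = -3 + 2/15 = -43/15 ≈ -2.8667)
(13 + 2)*f + (L(-3) + 14) = (13 + 2)*(-43/15) + (2*(-3)/(-2 - 3) + 14) = 15*(-43/15) + (2*(-3)/(-5) + 14) = -43 + (2*(-3)*(-⅕) + 14) = -43 + (6/5 + 14) = -43 + 76/5 = -139/5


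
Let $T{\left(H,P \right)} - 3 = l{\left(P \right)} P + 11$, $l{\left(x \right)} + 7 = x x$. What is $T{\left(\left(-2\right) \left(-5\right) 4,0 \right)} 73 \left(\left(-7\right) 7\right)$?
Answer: $-50078$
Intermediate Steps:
$l{\left(x \right)} = -7 + x^{2}$ ($l{\left(x \right)} = -7 + x x = -7 + x^{2}$)
$T{\left(H,P \right)} = 14 + P \left(-7 + P^{2}\right)$ ($T{\left(H,P \right)} = 3 + \left(\left(-7 + P^{2}\right) P + 11\right) = 3 + \left(P \left(-7 + P^{2}\right) + 11\right) = 3 + \left(11 + P \left(-7 + P^{2}\right)\right) = 14 + P \left(-7 + P^{2}\right)$)
$T{\left(\left(-2\right) \left(-5\right) 4,0 \right)} 73 \left(\left(-7\right) 7\right) = \left(14 + 0 \left(-7 + 0^{2}\right)\right) 73 \left(\left(-7\right) 7\right) = \left(14 + 0 \left(-7 + 0\right)\right) 73 \left(-49\right) = \left(14 + 0 \left(-7\right)\right) 73 \left(-49\right) = \left(14 + 0\right) 73 \left(-49\right) = 14 \cdot 73 \left(-49\right) = 1022 \left(-49\right) = -50078$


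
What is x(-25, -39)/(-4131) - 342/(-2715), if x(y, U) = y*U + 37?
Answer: -444926/3738555 ≈ -0.11901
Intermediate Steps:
x(y, U) = 37 + U*y (x(y, U) = U*y + 37 = 37 + U*y)
x(-25, -39)/(-4131) - 342/(-2715) = (37 - 39*(-25))/(-4131) - 342/(-2715) = (37 + 975)*(-1/4131) - 342*(-1/2715) = 1012*(-1/4131) + 114/905 = -1012/4131 + 114/905 = -444926/3738555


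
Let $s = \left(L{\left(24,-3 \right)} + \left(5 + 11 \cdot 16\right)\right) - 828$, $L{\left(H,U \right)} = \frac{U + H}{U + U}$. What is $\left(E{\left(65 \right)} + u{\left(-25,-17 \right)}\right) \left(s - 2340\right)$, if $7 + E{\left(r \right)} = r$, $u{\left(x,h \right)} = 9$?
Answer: $- \frac{400727}{2} \approx -2.0036 \cdot 10^{5}$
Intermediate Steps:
$L{\left(H,U \right)} = \frac{H + U}{2 U}$
$s = - \frac{1301}{2}$ ($s = \left(\frac{24 - 3}{2 \left(-3\right)} + \left(5 + 11 \cdot 16\right)\right) - 828 = \left(\frac{1}{2} \left(- \frac{1}{3}\right) 21 + \left(5 + 176\right)\right) - 828 = \left(- \frac{7}{2} + 181\right) - 828 = \frac{355}{2} - 828 = - \frac{1301}{2} \approx -650.5$)
$E{\left(r \right)} = -7 + r$
$\left(E{\left(65 \right)} + u{\left(-25,-17 \right)}\right) \left(s - 2340\right) = \left(\left(-7 + 65\right) + 9\right) \left(- \frac{1301}{2} - 2340\right) = \left(58 + 9\right) \left(- \frac{5981}{2}\right) = 67 \left(- \frac{5981}{2}\right) = - \frac{400727}{2}$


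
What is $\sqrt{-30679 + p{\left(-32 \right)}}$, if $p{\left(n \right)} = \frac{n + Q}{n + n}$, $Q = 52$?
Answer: $\frac{3 i \sqrt{54541}}{4} \approx 175.16 i$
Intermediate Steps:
$p{\left(n \right)} = \frac{52 + n}{2 n}$ ($p{\left(n \right)} = \frac{n + 52}{n + n} = \frac{52 + n}{2 n}$)
$\sqrt{-30679 + p{\left(-32 \right)}} = \sqrt{-30679 + \frac{52 - 32}{2 \left(-32\right)}} = \sqrt{-30679 + \frac{1}{2} \left(- \frac{1}{32}\right) 20} = \sqrt{-30679 - \frac{5}{16}} = \sqrt{- \frac{490869}{16}} = \frac{3 i \sqrt{54541}}{4}$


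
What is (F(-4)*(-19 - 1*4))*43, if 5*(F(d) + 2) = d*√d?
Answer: 1978 + 7912*I/5 ≈ 1978.0 + 1582.4*I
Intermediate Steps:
F(d) = -2 + d^(3/2)/5 (F(d) = -2 + (d*√d)/5 = -2 + d^(3/2)/5)
(F(-4)*(-19 - 1*4))*43 = ((-2 + (-4)^(3/2)/5)*(-19 - 1*4))*43 = ((-2 + (-8*I)/5)*(-19 - 4))*43 = ((-2 - 8*I/5)*(-23))*43 = (46 + 184*I/5)*43 = 1978 + 7912*I/5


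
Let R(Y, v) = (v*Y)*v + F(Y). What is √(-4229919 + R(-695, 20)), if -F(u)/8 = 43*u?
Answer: I*√4268839 ≈ 2066.1*I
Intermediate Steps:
F(u) = -344*u
R(Y, v) = -344*Y + Y*v² (R(Y, v) = (v*Y)*v - 344*Y = (Y*v)*v - 344*Y = Y*v² - 344*Y = -344*Y + Y*v²)
√(-4229919 + R(-695, 20)) = √(-4229919 - 695*(-344 + 20²)) = √(-4229919 - 695*(-344 + 400)) = √(-4229919 - 695*56) = √(-4229919 - 38920) = √(-4268839) = I*√4268839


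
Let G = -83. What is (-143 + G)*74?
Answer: -16724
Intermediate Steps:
(-143 + G)*74 = (-143 - 83)*74 = -226*74 = -16724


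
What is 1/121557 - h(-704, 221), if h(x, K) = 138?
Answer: -16774865/121557 ≈ -138.00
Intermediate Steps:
1/121557 - h(-704, 221) = 1/121557 - 1*138 = 1/121557 - 138 = -16774865/121557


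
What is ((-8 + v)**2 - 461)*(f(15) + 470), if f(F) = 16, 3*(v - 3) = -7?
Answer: -197910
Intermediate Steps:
v = 2/3 (v = 3 + (1/3)*(-7) = 3 - 7/3 = 2/3 ≈ 0.66667)
((-8 + v)**2 - 461)*(f(15) + 470) = ((-8 + 2/3)**2 - 461)*(16 + 470) = ((-22/3)**2 - 461)*486 = (484/9 - 461)*486 = -3665/9*486 = -197910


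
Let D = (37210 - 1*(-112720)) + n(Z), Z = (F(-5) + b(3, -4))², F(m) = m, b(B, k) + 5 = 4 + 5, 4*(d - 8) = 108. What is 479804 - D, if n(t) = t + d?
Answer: 329838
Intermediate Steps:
d = 35 (d = 8 + (¼)*108 = 8 + 27 = 35)
b(B, k) = 4 (b(B, k) = -5 + (4 + 5) = -5 + 9 = 4)
Z = 1 (Z = (-5 + 4)² = (-1)² = 1)
n(t) = 35 + t (n(t) = t + 35 = 35 + t)
D = 149966 (D = (37210 - 1*(-112720)) + (35 + 1) = (37210 + 112720) + 36 = 149930 + 36 = 149966)
479804 - D = 479804 - 1*149966 = 479804 - 149966 = 329838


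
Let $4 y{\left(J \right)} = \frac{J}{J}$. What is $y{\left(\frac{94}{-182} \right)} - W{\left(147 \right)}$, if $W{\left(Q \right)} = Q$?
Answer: $- \frac{587}{4} \approx -146.75$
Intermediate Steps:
$y{\left(J \right)} = \frac{1}{4}$ ($y{\left(J \right)} = \frac{J \frac{1}{J}}{4} = \frac{1}{4} \cdot 1 = \frac{1}{4}$)
$y{\left(\frac{94}{-182} \right)} - W{\left(147 \right)} = \frac{1}{4} - 147 = - \frac{587}{4}$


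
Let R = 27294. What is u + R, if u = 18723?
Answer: 46017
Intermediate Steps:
u + R = 18723 + 27294 = 46017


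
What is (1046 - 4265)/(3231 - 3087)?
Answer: -1073/48 ≈ -22.354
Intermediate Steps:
(1046 - 4265)/(3231 - 3087) = -3219/144 = -3219*1/144 = -1073/48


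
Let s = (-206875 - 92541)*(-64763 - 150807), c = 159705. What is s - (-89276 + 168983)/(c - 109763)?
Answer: 3223511739707333/49942 ≈ 6.4545e+10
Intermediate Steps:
s = 64545107120 (s = -299416*(-215570) = 64545107120)
s - (-89276 + 168983)/(c - 109763) = 64545107120 - (-89276 + 168983)/(159705 - 109763) = 64545107120 - 79707/49942 = 3223511739707333/49942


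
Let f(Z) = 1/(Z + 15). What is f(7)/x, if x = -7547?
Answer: -1/166034 ≈ -6.0229e-6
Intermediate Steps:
f(Z) = 1/(15 + Z)
f(7)/x = 1/((15 + 7)*(-7547)) = -1/7547/22 = (1/22)*(-1/7547) = -1/166034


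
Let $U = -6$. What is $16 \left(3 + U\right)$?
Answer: $-48$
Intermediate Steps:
$16 \left(3 + U\right) = 16 \left(3 - 6\right) = 16 \left(-3\right) = -48$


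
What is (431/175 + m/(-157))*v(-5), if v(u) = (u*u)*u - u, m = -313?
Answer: -2938608/5495 ≈ -534.78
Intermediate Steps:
v(u) = u³ - u (v(u) = u²*u - u = u³ - u)
(431/175 + m/(-157))*v(-5) = (431/175 - 313/(-157))*((-5)³ - 1*(-5)) = (431*(1/175) - 313*(-1/157))*(-125 + 5) = (431/175 + 313/157)*(-120) = (122442/27475)*(-120) = -2938608/5495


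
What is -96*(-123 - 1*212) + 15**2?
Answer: 32385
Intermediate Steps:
-96*(-123 - 1*212) + 15**2 = -96*(-123 - 212) + 225 = -96*(-335) + 225 = 32160 + 225 = 32385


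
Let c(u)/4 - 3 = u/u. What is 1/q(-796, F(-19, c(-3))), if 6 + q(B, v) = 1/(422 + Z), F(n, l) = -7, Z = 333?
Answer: -755/4529 ≈ -0.16670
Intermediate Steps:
c(u) = 16 (c(u) = 12 + 4*(u/u) = 12 + 4*1 = 12 + 4 = 16)
q(B, v) = -4529/755 (q(B, v) = -6 + 1/(422 + 333) = -6 + 1/755 = -4529/755)
1/q(-796, F(-19, c(-3))) = 1/(-4529/755) = -755/4529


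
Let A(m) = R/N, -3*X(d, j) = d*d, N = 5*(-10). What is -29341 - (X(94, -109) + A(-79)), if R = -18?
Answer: -1979702/75 ≈ -26396.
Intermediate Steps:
N = -50
X(d, j) = -d²/3 (X(d, j) = -d*d/3 = -d²/3)
A(m) = 9/25 (A(m) = -18/(-50) = -18*(-1/50) = 9/25)
-29341 - (X(94, -109) + A(-79)) = -29341 - (-⅓*94² + 9/25) = -29341 - (-⅓*8836 + 9/25) = -29341 - (-8836/3 + 9/25) = -29341 - 1*(-220873/75) = -29341 + 220873/75 = -1979702/75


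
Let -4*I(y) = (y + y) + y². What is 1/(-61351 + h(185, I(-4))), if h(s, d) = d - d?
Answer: -1/61351 ≈ -1.6300e-5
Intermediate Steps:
I(y) = -y/2 - y²/4 (I(y) = -((y + y) + y²)/4 = -(2*y + y²)/4 = -(y² + 2*y)/4 = -y/2 - y²/4)
h(s, d) = 0
1/(-61351 + h(185, I(-4))) = 1/(-61351 + 0) = 1/(-61351) = -1/61351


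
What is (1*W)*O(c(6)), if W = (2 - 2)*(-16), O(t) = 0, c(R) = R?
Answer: 0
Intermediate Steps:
W = 0 (W = 0*(-16) = 0)
(1*W)*O(c(6)) = (1*0)*0 = 0*0 = 0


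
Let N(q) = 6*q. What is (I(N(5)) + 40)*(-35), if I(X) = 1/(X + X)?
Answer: -16807/12 ≈ -1400.6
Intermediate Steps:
I(X) = 1/(2*X)
(I(N(5)) + 40)*(-35) = (1/(2*((6*5))) + 40)*(-35) = ((½)/30 + 40)*(-35) = ((½)*(1/30) + 40)*(-35) = (1/60 + 40)*(-35) = (2401/60)*(-35) = -16807/12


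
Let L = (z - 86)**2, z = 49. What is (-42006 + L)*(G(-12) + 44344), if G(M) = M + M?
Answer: -1801031840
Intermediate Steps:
L = 1369 (L = (49 - 86)**2 = (-37)**2 = 1369)
G(M) = 2*M
(-42006 + L)*(G(-12) + 44344) = (-42006 + 1369)*(2*(-12) + 44344) = -40637*(-24 + 44344) = -40637*44320 = -1801031840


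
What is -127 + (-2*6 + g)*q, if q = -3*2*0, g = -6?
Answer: -127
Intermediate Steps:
q = 0 (q = -6*0 = 0)
-127 + (-2*6 + g)*q = -127 + (-2*6 - 6)*0 = -127 + (-12 - 6)*0 = -127 - 18*0 = -127 + 0 = -127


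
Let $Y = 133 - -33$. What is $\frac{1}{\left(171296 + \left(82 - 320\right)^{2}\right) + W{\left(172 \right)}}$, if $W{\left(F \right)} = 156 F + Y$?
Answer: $\frac{1}{254938} \approx 3.9225 \cdot 10^{-6}$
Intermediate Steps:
$Y = 166$ ($Y = 133 + 33 = 166$)
$W{\left(F \right)} = 166 + 156 F$ ($W{\left(F \right)} = 156 F + 166 = 166 + 156 F$)
$\frac{1}{\left(171296 + \left(82 - 320\right)^{2}\right) + W{\left(172 \right)}} = \frac{1}{\left(171296 + \left(82 - 320\right)^{2}\right) + \left(166 + 156 \cdot 172\right)} = \frac{1}{\left(171296 + \left(-238\right)^{2}\right) + \left(166 + 26832\right)} = \frac{1}{\left(171296 + 56644\right) + 26998} = \frac{1}{227940 + 26998} = \frac{1}{254938}$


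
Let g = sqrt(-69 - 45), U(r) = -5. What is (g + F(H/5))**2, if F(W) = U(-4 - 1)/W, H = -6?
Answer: -3479/36 + 25*I*sqrt(114)/3 ≈ -96.639 + 88.976*I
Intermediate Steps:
g = I*sqrt(114) (g = sqrt(-114) = I*sqrt(114) ≈ 10.677*I)
F(W) = -5/W
(g + F(H/5))**2 = (I*sqrt(114) - 5/((-6/5)))**2 = (I*sqrt(114) - 5/((-6*1/5)))**2 = (I*sqrt(114) - 5/(-6/5))**2 = (I*sqrt(114) - 5*(-5/6))**2 = (I*sqrt(114) + 25/6)**2 = (25/6 + I*sqrt(114))**2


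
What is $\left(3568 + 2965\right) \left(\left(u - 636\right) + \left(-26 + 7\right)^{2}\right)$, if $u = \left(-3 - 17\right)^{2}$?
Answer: $816625$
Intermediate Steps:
$u = 400$ ($u = \left(-20\right)^{2} = 400$)
$\left(3568 + 2965\right) \left(\left(u - 636\right) + \left(-26 + 7\right)^{2}\right) = \left(3568 + 2965\right) \left(\left(400 - 636\right) + \left(-26 + 7\right)^{2}\right) = 6533 \left(\left(400 - 636\right) + \left(-19\right)^{2}\right) = 6533 \left(-236 + 361\right) = 6533 \cdot 125 = 816625$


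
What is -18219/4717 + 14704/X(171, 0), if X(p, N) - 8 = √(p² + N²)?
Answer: 66097567/844343 ≈ 78.283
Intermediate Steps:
X(p, N) = 8 + √(N² + p²) (X(p, N) = 8 + √(p² + N²) = 8 + √(N² + p²))
-18219/4717 + 14704/X(171, 0) = -18219/4717 + 14704/(8 + √(0² + 171²)) = -18219*1/4717 + 14704/(8 + √(0 + 29241)) = -18219/4717 + 14704/(8 + √29241) = -18219/4717 + 14704/(8 + 171) = -18219/4717 + 14704/179 = 66097567/844343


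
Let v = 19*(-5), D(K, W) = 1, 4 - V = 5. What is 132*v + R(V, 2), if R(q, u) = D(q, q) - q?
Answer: -12538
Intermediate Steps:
V = -1 (V = 4 - 1*5 = 4 - 5 = -1)
R(q, u) = 1 - q
v = -95
132*v + R(V, 2) = 132*(-95) + (1 - 1*(-1)) = -12540 + (1 + 1) = -12540 + 2 = -12538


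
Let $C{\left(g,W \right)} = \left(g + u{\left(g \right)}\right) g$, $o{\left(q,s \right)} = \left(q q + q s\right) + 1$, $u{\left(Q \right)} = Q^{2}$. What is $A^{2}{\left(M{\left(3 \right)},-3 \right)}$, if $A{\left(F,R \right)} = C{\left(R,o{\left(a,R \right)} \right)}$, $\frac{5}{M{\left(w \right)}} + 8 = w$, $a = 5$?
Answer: $324$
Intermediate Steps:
$M{\left(w \right)} = \frac{5}{-8 + w}$
$o{\left(q,s \right)} = 1 + q^{2} + q s$ ($o{\left(q,s \right)} = \left(q^{2} + q s\right) + 1 = 1 + q^{2} + q s$)
$C{\left(g,W \right)} = g \left(g + g^{2}\right)$ ($C{\left(g,W \right)} = \left(g + g^{2}\right) g = g \left(g + g^{2}\right)$)
$A{\left(F,R \right)} = R^{2} \left(1 + R\right)$
$A^{2}{\left(M{\left(3 \right)},-3 \right)} = \left(\left(-3\right)^{2} \left(1 - 3\right)\right)^{2} = \left(9 \left(-2\right)\right)^{2} = \left(-18\right)^{2} = 324$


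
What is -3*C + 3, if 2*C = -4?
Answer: 9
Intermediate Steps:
C = -2 (C = (½)*(-4) = -2)
-3*C + 3 = -3*(-2) + 3 = 6 + 3 = 9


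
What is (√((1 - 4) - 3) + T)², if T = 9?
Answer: (9 + I*√6)² ≈ 75.0 + 44.091*I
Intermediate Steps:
(√((1 - 4) - 3) + T)² = (√((1 - 4) - 3) + 9)² = (√(-3 - 3) + 9)² = (√(-6) + 9)² = (I*√6 + 9)² = (9 + I*√6)²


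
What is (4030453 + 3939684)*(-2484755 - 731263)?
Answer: -25632104054466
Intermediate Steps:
(4030453 + 3939684)*(-2484755 - 731263) = 7970137*(-3216018) = -25632104054466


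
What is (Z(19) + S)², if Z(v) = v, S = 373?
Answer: 153664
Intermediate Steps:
(Z(19) + S)² = (19 + 373)² = 392² = 153664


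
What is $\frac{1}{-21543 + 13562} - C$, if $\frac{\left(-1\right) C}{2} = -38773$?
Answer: $- \frac{618894627}{7981} \approx -77546.0$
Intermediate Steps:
$C = 77546$ ($C = \left(-2\right) \left(-38773\right) = 77546$)
$\frac{1}{-21543 + 13562} - C = \frac{1}{-21543 + 13562} - 77546 = \frac{1}{-7981} - 77546 = - \frac{1}{7981} - 77546 = - \frac{618894627}{7981}$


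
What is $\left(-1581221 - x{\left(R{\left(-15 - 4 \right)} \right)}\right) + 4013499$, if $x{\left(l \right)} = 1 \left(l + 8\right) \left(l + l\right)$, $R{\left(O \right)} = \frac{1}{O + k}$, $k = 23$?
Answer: $\frac{19458191}{8} \approx 2.4323 \cdot 10^{6}$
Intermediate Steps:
$R{\left(O \right)} = \frac{1}{23 + O}$ ($R{\left(O \right)} = \frac{1}{O + 23} = \frac{1}{23 + O}$)
$x{\left(l \right)} = 2 l \left(8 + l\right)$ ($x{\left(l \right)} = 1 \left(8 + l\right) 2 l = 1 \cdot 2 l \left(8 + l\right) = 2 l \left(8 + l\right)$)
$\left(-1581221 - x{\left(R{\left(-15 - 4 \right)} \right)}\right) + 4013499 = \left(-1581221 - \frac{2 \left(8 + \frac{1}{23 - 19}\right)}{23 - 19}\right) + 4013499 = \left(-1581221 - \frac{2 \left(8 + \frac{1}{4}\right)}{4}\right) + 4013499 = \left(-1581221 - 2 \cdot \frac{1}{4} \left(8 + \frac{1}{4}\right)\right) + 4013499 = \left(-1581221 - 2 \cdot \frac{1}{4} \cdot \frac{33}{4}\right) + 4013499 = \left(-1581221 - \frac{33}{8}\right) + 4013499 = - \frac{12649801}{8} + 4013499 = \frac{19458191}{8}$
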